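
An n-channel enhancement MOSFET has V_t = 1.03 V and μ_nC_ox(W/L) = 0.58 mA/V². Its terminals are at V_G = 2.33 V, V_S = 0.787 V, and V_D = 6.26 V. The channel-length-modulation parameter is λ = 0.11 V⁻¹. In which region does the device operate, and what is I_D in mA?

V_GS = V_G − V_S = 2.33 − 0.787 = 1.54 V; V_DS = V_D − V_S = 6.26 − 0.787 = 5.47 V.
V_ov = V_GS − V_t = 1.54 − 1.03 = 0.513 V.
Since V_DS = 5.47 V ≥ V_ov = 0.513 V, the device is in saturation.
I_D = ½ k_n V_ov² (1 + λ V_DS) = 0.5 × 0.58 × 0.513² × (1 + 0.11 × 5.47) = 0.122 mA.

Saturation; I_D = 0.122 mA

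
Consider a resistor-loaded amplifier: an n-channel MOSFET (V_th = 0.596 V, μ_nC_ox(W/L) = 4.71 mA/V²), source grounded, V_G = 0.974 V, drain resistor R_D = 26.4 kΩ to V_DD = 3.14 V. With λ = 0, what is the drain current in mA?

V_GS = V_G = 0.974 V, so V_ov = 0.974 − 0.596 = 0.378 V.
Assume saturation: I_D = ½ k_n V_ov² = 0.5 × 4.71 × 0.378² = 0.336 mA, giving V_DS = V_DD − I_D R_D = 3.14 − 0.336 × 26.4 = -5.74 V.
But -5.74 V < V_ov = 0.378 V, so the device is actually in triode.
In triode I_D = k_n[V_ov V_DS − ½ V_DS²] and I_D = (V_DD − V_DS)/R_D. Equating: 62.2 V_DS² − 48 V_DS + 3.14 = 0, giving V_DS = 0.0722 V (the root below V_ov).
I_D = (3.14 − 0.0722) / 26.4 = 0.116 mA.

I_D = 0.116 mA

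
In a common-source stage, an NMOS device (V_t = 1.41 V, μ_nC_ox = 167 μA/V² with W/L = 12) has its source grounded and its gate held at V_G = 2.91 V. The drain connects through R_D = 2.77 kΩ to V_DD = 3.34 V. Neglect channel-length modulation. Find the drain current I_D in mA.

V_GS = V_G = 2.91 V, so V_ov = 2.91 − 1.41 = 1.5 V.
k_n = μ_nC_ox · (W/L) = 2.004 mA/V².
Assume saturation: I_D = ½ k_n V_ov² = 0.5 × 2.004 × 1.5² = 2.25 mA, giving V_DS = V_DD − I_D R_D = 3.34 − 2.25 × 2.77 = -2.9 V.
But -2.9 V < V_ov = 1.5 V, so the device is actually in triode.
In triode I_D = k_n[V_ov V_DS − ½ V_DS²] and I_D = (V_DD − V_DS)/R_D. Equating: 2.78 V_DS² − 9.327 V_DS + 3.34 = 0, giving V_DS = 0.408 V (the root below V_ov).
I_D = (3.34 − 0.408) / 2.77 = 1.06 mA.

I_D = 1.06 mA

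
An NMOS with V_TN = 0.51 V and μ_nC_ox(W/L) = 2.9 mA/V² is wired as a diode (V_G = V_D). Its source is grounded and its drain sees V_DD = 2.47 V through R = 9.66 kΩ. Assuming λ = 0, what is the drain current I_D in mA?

I_D = 0.168 mA

With gate tied to drain, V_GS = V_DS ≥ V_GS − V_TN, so the device is in saturation.
KCL at the drain: ½ k_n (V_GS − V_TN)² = (V_DD − V_GS)/R.
Let x = V_GS − 0.51. Then 14 x² + x − 1.96 = 0, giving x = 0.34 V (positive root), so V_GS = 0.85 V.
I_D = (V_DD − V_GS)/R = (2.47 − 0.85) / 9.66 = 0.168 mA.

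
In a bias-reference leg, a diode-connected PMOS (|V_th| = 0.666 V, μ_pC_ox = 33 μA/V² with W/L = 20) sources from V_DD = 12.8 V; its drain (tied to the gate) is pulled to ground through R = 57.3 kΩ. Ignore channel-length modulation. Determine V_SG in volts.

With gate tied to drain, V_SG = V_SD ≥ V_SG − |V_th|, so the device is in saturation.
k_p = μ_pC_ox · (W/L) = 0.66 mA/V².
KCL at the drain: ½ k_p (V_SG − |V_th|)² = (V_DD − V_SG)/R.
Let x = V_SG − 0.666. Then 18.9 x² + x − 12.13 = 0, giving x = 0.775 V (positive root), so V_SG = 1.44 V.
I_D = (V_DD − V_SG)/R = (12.8 − 1.44) / 57.3 = 0.198 mA.

V_SG = 1.44 V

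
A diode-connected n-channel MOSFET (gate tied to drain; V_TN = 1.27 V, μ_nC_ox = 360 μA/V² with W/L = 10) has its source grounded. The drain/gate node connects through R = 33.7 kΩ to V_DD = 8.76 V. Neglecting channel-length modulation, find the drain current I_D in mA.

With gate tied to drain, V_GS = V_DS ≥ V_GS − V_TN, so the device is in saturation.
k_n = μ_nC_ox · (W/L) = 3.6 mA/V².
KCL at the drain: ½ k_n (V_GS − V_TN)² = (V_DD − V_GS)/R.
Let x = V_GS − 1.27. Then 60.7 x² + x − 7.49 = 0, giving x = 0.343 V (positive root), so V_GS = 1.61 V.
I_D = (V_DD − V_GS)/R = (8.76 − 1.61) / 33.7 = 0.212 mA.

I_D = 0.212 mA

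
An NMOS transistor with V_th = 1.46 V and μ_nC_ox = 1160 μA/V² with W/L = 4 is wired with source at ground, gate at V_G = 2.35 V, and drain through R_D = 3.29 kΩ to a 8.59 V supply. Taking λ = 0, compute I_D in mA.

I_D = 1.84 mA

V_GS = V_G = 2.35 V, so V_ov = 2.35 − 1.46 = 0.89 V.
k_n = μ_nC_ox · (W/L) = 4.64 mA/V².
Assume saturation: I_D = ½ k_n V_ov² = 0.5 × 4.64 × 0.89² = 1.84 mA, giving V_DS = V_DD − I_D R_D = 8.59 − 1.84 × 3.29 = 2.54 V.
V_DS = 2.54 V ≥ V_ov = 0.89 V, confirming saturation.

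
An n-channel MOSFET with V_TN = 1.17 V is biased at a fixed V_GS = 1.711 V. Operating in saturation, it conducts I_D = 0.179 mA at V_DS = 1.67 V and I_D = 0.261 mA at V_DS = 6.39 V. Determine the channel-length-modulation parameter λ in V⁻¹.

λ = 0.116 V⁻¹

With V_GS fixed, I_D ∝ (1 + λ V_DS) in saturation, so I_D2/I_D1 = (1 + λ V_DS2)/(1 + λ V_DS1).
0.261/0.179 = 1.458 = (1 + 6.39 λ)/(1 + 1.67 λ).
Solving: λ (I_D1 V_DS2 − I_D2 V_DS1) = I_D2 − I_D1, so λ = (0.261 − 0.179) / (0.179 × 6.39 − 0.261 × 1.67) = 0.082 / 0.708 = 0.116 V⁻¹.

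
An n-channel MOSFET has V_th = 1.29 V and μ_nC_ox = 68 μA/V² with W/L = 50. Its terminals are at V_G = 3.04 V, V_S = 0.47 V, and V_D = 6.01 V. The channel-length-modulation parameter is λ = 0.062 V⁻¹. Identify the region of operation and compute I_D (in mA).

V_GS = V_G − V_S = 3.04 − 0.47 = 2.57 V; V_DS = V_D − V_S = 6.01 − 0.47 = 5.54 V.
k_n = μ_nC_ox · (W/L) = 3.4 mA/V².
V_ov = V_GS − V_th = 2.57 − 1.29 = 1.28 V.
Since V_DS = 5.54 V ≥ V_ov = 1.28 V, the device is in saturation.
I_D = ½ k_n V_ov² (1 + λ V_DS) = 0.5 × 3.4 × 1.28² × (1 + 0.062 × 5.54) = 3.74 mA.

Saturation; I_D = 3.74 mA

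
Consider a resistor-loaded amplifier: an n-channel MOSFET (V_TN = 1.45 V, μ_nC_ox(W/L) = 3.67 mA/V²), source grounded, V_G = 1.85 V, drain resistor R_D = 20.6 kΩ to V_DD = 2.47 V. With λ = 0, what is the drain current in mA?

V_GS = V_G = 1.85 V, so V_ov = 1.85 − 1.45 = 0.4 V.
Assume saturation: I_D = ½ k_n V_ov² = 0.5 × 3.67 × 0.4² = 0.294 mA, giving V_DS = V_DD − I_D R_D = 2.47 − 0.294 × 20.6 = -3.58 V.
But -3.58 V < V_ov = 0.4 V, so the device is actually in triode.
In triode I_D = k_n[V_ov V_DS − ½ V_DS²] and I_D = (V_DD − V_DS)/R_D. Equating: 37.8 V_DS² − 31.24 V_DS + 2.47 = 0, giving V_DS = 0.0886 V (the root below V_ov).
I_D = (2.47 − 0.0886) / 20.6 = 0.116 mA.

I_D = 0.116 mA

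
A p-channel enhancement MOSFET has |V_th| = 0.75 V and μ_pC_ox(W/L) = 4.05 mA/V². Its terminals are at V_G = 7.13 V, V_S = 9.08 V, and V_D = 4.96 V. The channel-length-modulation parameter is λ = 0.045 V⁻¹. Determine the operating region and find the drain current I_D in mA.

V_SG = V_S − V_G = 9.08 − 7.13 = 1.95 V; V_SD = V_S − V_D = 9.08 − 4.96 = 4.12 V.
V_ov = V_SG − |V_th| = 1.95 − 0.75 = 1.2 V.
Since V_SD = 4.12 V ≥ V_ov = 1.2 V, the device is in saturation.
I_D = ½ k_p V_ov² (1 + λ V_SD) = 0.5 × 4.05 × 1.2² × (1 + 0.045 × 4.12) = 3.46 mA.

Saturation; I_D = 3.46 mA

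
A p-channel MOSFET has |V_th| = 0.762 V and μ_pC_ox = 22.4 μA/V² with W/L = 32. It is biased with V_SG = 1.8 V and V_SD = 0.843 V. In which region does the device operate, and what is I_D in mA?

Triode; I_D = 0.373 mA

k_p = μ_pC_ox · (W/L) = 0.7168 mA/V².
V_ov = V_SG − |V_th| = 1.8 − 0.762 = 1.04 V.
Since V_SD = 0.843 V < V_ov = 1.04 V, the device is in the triode region.
I_D = k_p [V_ov · V_SD − ½ V_SD²] = 0.7168 × [1.04 × 0.843 − 0.5 × 0.843²] = 0.373 mA.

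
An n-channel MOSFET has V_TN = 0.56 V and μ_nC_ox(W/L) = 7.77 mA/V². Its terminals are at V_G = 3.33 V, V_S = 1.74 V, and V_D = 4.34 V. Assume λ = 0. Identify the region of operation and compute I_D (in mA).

V_GS = V_G − V_S = 3.33 − 1.74 = 1.59 V; V_DS = V_D − V_S = 4.34 − 1.74 = 2.6 V.
V_ov = V_GS − V_TN = 1.59 − 0.56 = 1.03 V.
Since V_DS = 2.6 V ≥ V_ov = 1.03 V, the device is in saturation.
I_D = ½ k_n V_ov² = 0.5 × 7.77 × 1.03² = 4.12 mA.

Saturation; I_D = 4.12 mA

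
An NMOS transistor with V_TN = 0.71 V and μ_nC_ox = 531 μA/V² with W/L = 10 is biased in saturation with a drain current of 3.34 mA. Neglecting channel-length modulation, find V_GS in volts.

V_GS = 1.83 V

k_n = μ_nC_ox · (W/L) = 5.31 mA/V².
In saturation I_D = ½ k_n (V_GS − V_TN)², so V_GS − V_TN = √(2 I_D / k_n) = √(2 × 3.34 / 5.31) = 1.12 V.
V_GS = 0.71 + 1.12 = 1.83 V.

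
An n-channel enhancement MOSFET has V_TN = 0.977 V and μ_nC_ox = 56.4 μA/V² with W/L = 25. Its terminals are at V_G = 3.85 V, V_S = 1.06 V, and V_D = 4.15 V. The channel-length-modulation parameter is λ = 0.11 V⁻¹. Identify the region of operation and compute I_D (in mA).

V_GS = V_G − V_S = 3.85 − 1.06 = 2.79 V; V_DS = V_D − V_S = 4.15 − 1.06 = 3.09 V.
k_n = μ_nC_ox · (W/L) = 1.41 mA/V².
V_ov = V_GS − V_TN = 2.79 − 0.977 = 1.81 V.
Since V_DS = 3.09 V ≥ V_ov = 1.81 V, the device is in saturation.
I_D = ½ k_n V_ov² (1 + λ V_DS) = 0.5 × 1.41 × 1.81² × (1 + 0.11 × 3.09) = 3.1 mA.

Saturation; I_D = 3.10 mA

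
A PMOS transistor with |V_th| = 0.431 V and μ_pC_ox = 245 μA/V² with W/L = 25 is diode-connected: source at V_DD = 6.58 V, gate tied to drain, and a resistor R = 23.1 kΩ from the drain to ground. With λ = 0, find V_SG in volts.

With gate tied to drain, V_SG = V_SD ≥ V_SG − |V_th|, so the device is in saturation.
k_p = μ_pC_ox · (W/L) = 6.125 mA/V².
KCL at the drain: ½ k_p (V_SG − |V_th|)² = (V_DD − V_SG)/R.
Let x = V_SG − 0.431. Then 70.7 x² + x − 6.149 = 0, giving x = 0.288 V (positive root), so V_SG = 0.719 V.
I_D = (V_DD − V_SG)/R = (6.58 − 0.719) / 23.1 = 0.254 mA.

V_SG = 0.719 V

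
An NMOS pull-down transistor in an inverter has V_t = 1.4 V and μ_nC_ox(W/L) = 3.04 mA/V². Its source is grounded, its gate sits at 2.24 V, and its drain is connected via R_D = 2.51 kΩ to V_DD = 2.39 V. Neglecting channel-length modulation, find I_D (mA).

I_D = 0.789 mA

V_GS = V_G = 2.24 V, so V_ov = 2.24 − 1.4 = 0.84 V.
Assume saturation: I_D = ½ k_n V_ov² = 0.5 × 3.04 × 0.84² = 1.07 mA, giving V_DS = V_DD − I_D R_D = 2.39 − 1.07 × 2.51 = -0.302 V.
But -0.302 V < V_ov = 0.84 V, so the device is actually in triode.
In triode I_D = k_n[V_ov V_DS − ½ V_DS²] and I_D = (V_DD − V_DS)/R_D. Equating: 3.82 V_DS² − 7.41 V_DS + 2.39 = 0, giving V_DS = 0.408 V (the root below V_ov).
I_D = (2.39 − 0.408) / 2.51 = 0.789 mA.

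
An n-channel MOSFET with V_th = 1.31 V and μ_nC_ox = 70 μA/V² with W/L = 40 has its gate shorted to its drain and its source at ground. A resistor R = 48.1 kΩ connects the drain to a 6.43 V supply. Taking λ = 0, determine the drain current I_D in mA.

With gate tied to drain, V_GS = V_DS ≥ V_GS − V_th, so the device is in saturation.
k_n = μ_nC_ox · (W/L) = 2.8 mA/V².
KCL at the drain: ½ k_n (V_GS − V_th)² = (V_DD − V_GS)/R.
Let x = V_GS − 1.31. Then 67.3 x² + x − 5.12 = 0, giving x = 0.268 V (positive root), so V_GS = 1.58 V.
I_D = (V_DD − V_GS)/R = (6.43 − 1.58) / 48.1 = 0.101 mA.

I_D = 0.101 mA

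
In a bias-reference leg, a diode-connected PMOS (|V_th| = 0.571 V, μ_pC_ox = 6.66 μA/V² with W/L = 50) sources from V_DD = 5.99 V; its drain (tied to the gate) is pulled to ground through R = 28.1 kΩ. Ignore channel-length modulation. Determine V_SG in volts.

With gate tied to drain, V_SG = V_SD ≥ V_SG − |V_th|, so the device is in saturation.
k_p = μ_pC_ox · (W/L) = 0.333 mA/V².
KCL at the drain: ½ k_p (V_SG − |V_th|)² = (V_DD − V_SG)/R.
Let x = V_SG − 0.571. Then 4.68 x² + x − 5.419 = 0, giving x = 0.975 V (positive root), so V_SG = 1.55 V.
I_D = (V_DD − V_SG)/R = (5.99 − 1.55) / 28.1 = 0.158 mA.

V_SG = 1.55 V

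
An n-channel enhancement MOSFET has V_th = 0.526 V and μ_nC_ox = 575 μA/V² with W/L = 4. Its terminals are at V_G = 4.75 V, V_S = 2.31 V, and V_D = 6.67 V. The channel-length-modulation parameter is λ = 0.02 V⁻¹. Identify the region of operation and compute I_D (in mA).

V_GS = V_G − V_S = 4.75 − 2.31 = 2.44 V; V_DS = V_D − V_S = 6.67 − 2.31 = 4.36 V.
k_n = μ_nC_ox · (W/L) = 2.3 mA/V².
V_ov = V_GS − V_th = 2.44 − 0.526 = 1.91 V.
Since V_DS = 4.36 V ≥ V_ov = 1.91 V, the device is in saturation.
I_D = ½ k_n V_ov² (1 + λ V_DS) = 0.5 × 2.3 × 1.91² × (1 + 0.02 × 4.36) = 4.58 mA.

Saturation; I_D = 4.58 mA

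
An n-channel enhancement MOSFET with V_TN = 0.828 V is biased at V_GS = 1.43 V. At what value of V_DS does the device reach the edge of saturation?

V_DS,sat = 0.602 V

The boundary between triode and saturation is V_DS = V_GS − V_TN = V_ov.
V_ov = 1.43 − 0.828 = 0.602 V.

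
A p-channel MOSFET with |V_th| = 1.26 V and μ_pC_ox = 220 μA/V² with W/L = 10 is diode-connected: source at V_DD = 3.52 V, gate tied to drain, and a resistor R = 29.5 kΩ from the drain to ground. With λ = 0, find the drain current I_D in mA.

With gate tied to drain, V_SG = V_SD ≥ V_SG − |V_th|, so the device is in saturation.
k_p = μ_pC_ox · (W/L) = 2.2 mA/V².
KCL at the drain: ½ k_p (V_SG − |V_th|)² = (V_DD − V_SG)/R.
Let x = V_SG − 1.26. Then 32.5 x² + x − 2.26 = 0, giving x = 0.249 V (positive root), so V_SG = 1.51 V.
I_D = (V_DD − V_SG)/R = (3.52 − 1.51) / 29.5 = 0.0682 mA.

I_D = 0.0682 mA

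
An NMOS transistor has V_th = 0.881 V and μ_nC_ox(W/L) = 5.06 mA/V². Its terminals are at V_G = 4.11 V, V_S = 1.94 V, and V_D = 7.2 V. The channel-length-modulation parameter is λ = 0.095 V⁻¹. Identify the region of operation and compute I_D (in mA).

V_GS = V_G − V_S = 4.11 − 1.94 = 2.17 V; V_DS = V_D − V_S = 7.2 − 1.94 = 5.26 V.
V_ov = V_GS − V_th = 2.17 − 0.881 = 1.29 V.
Since V_DS = 5.26 V ≥ V_ov = 1.29 V, the device is in saturation.
I_D = ½ k_n V_ov² (1 + λ V_DS) = 0.5 × 5.06 × 1.29² × (1 + 0.095 × 5.26) = 6.3 mA.

Saturation; I_D = 6.30 mA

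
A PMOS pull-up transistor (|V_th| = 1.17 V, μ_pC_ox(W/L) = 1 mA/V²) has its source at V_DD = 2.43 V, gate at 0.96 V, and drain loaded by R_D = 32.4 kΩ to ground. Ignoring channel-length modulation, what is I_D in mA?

V_SG = V_DD − V_G = 2.43 − 0.96 = 1.47 V, so V_ov = 1.47 − 1.17 = 0.3 V.
Assume saturation: I_D = ½ k_p V_ov² = 0.5 × 1 × 0.3² = 0.045 mA, giving V_SD = V_DD − I_D R_D = 2.43 − 0.045 × 32.4 = 0.972 V.
V_SD = 0.972 V ≥ V_ov = 0.3 V, confirming saturation.

I_D = 0.0450 mA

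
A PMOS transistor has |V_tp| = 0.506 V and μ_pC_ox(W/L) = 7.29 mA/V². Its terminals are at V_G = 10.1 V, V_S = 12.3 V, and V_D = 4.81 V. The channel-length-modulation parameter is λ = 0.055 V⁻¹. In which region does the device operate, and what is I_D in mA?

Saturation; I_D = 14.8 mA

V_SG = V_S − V_G = 12.3 − 10.1 = 2.2 V; V_SD = V_S − V_D = 12.3 − 4.81 = 7.49 V.
V_ov = V_SG − |V_tp| = 2.2 − 0.506 = 1.69 V.
Since V_SD = 7.49 V ≥ V_ov = 1.69 V, the device is in saturation.
I_D = ½ k_p V_ov² (1 + λ V_SD) = 0.5 × 7.29 × 1.69² × (1 + 0.055 × 7.49) = 14.8 mA.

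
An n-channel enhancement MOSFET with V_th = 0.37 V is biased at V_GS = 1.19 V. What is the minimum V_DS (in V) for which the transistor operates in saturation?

The boundary between triode and saturation is V_DS = V_GS − V_th = V_ov.
V_ov = 1.19 − 0.37 = 0.82 V.

V_DS,sat = 0.820 V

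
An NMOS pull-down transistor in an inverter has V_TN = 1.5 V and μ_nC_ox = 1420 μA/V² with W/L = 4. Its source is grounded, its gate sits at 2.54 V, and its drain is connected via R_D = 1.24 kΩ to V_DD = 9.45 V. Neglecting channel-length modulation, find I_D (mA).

I_D = 3.07 mA

V_GS = V_G = 2.54 V, so V_ov = 2.54 − 1.5 = 1.04 V.
k_n = μ_nC_ox · (W/L) = 5.68 mA/V².
Assume saturation: I_D = ½ k_n V_ov² = 0.5 × 5.68 × 1.04² = 3.07 mA, giving V_DS = V_DD − I_D R_D = 9.45 − 3.07 × 1.24 = 5.64 V.
V_DS = 5.64 V ≥ V_ov = 1.04 V, confirming saturation.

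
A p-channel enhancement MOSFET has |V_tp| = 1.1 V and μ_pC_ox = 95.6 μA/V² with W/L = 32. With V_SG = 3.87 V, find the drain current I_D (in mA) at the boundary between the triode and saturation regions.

At the boundary V_SD = V_ov = V_SG − |V_tp| = 3.87 − 1.1 = 2.77 V.
k_p = μ_pC_ox · (W/L) = 3.059 mA/V².
I_D = ½ k_p V_ov² = 0.5 × 3.059 × 2.77² = 11.7 mA.

I_D = 11.7 mA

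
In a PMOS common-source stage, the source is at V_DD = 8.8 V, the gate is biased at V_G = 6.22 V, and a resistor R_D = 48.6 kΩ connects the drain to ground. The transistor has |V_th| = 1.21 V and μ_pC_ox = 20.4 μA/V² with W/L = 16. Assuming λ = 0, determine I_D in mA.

I_D = 0.172 mA

V_SG = V_DD − V_G = 8.8 − 6.22 = 2.58 V, so V_ov = 2.58 − 1.21 = 1.37 V.
k_p = μ_pC_ox · (W/L) = 0.3264 mA/V².
Assume saturation: I_D = ½ k_p V_ov² = 0.5 × 0.3264 × 1.37² = 0.306 mA, giving V_SD = V_DD − I_D R_D = 8.8 − 0.306 × 48.6 = -6.09 V.
But -6.09 V < V_ov = 1.37 V, so the device is actually in triode.
In triode I_D = k_p[V_ov V_SD − ½ V_SD²] and I_D = (V_DD − V_SD)/R_D. Equating: 7.93 V_SD² − 22.73 V_SD + 8.8 = 0, giving V_SD = 0.461 V (the root below V_ov).
I_D = (8.8 − 0.461) / 48.6 = 0.172 mA.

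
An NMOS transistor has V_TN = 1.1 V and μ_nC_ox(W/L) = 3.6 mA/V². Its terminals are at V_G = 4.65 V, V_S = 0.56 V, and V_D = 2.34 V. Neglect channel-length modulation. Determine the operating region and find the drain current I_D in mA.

V_GS = V_G − V_S = 4.65 − 0.56 = 4.09 V; V_DS = V_D − V_S = 2.34 − 0.56 = 1.78 V.
V_ov = V_GS − V_TN = 4.09 − 1.1 = 2.99 V.
Since V_DS = 1.78 V < V_ov = 2.99 V, the device is in the triode region.
I_D = k_n [V_ov · V_DS − ½ V_DS²] = 3.6 × [2.99 × 1.78 − 0.5 × 1.78²] = 13.5 mA.

Triode; I_D = 13.5 mA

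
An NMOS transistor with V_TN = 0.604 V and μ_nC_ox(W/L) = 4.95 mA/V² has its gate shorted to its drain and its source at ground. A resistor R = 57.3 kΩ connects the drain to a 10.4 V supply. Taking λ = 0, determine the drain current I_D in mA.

With gate tied to drain, V_GS = V_DS ≥ V_GS − V_TN, so the device is in saturation.
KCL at the drain: ½ k_n (V_GS − V_TN)² = (V_DD − V_GS)/R.
Let x = V_GS − 0.604. Then 142 x² + x − 9.796 = 0, giving x = 0.259 V (positive root), so V_GS = 0.863 V.
I_D = (V_DD − V_GS)/R = (10.4 − 0.863) / 57.3 = 0.166 mA.

I_D = 0.166 mA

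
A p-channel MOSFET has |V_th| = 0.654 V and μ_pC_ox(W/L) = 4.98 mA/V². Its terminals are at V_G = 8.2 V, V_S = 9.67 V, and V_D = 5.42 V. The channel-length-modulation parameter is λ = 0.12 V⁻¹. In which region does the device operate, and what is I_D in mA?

V_SG = V_S − V_G = 9.67 − 8.2 = 1.47 V; V_SD = V_S − V_D = 9.67 − 5.42 = 4.25 V.
V_ov = V_SG − |V_th| = 1.47 − 0.654 = 0.816 V.
Since V_SD = 4.25 V ≥ V_ov = 0.816 V, the device is in saturation.
I_D = ½ k_p V_ov² (1 + λ V_SD) = 0.5 × 4.98 × 0.816² × (1 + 0.12 × 4.25) = 2.5 mA.

Saturation; I_D = 2.50 mA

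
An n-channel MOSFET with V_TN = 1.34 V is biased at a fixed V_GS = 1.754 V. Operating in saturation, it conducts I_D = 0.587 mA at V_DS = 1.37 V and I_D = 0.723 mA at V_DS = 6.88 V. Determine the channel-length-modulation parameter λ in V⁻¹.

λ = 0.0446 V⁻¹

With V_GS fixed, I_D ∝ (1 + λ V_DS) in saturation, so I_D2/I_D1 = (1 + λ V_DS2)/(1 + λ V_DS1).
0.723/0.587 = 1.232 = (1 + 6.88 λ)/(1 + 1.37 λ).
Solving: λ (I_D1 V_DS2 − I_D2 V_DS1) = I_D2 − I_D1, so λ = (0.723 − 0.587) / (0.587 × 6.88 − 0.723 × 1.37) = 0.136 / 3.05 = 0.0446 V⁻¹.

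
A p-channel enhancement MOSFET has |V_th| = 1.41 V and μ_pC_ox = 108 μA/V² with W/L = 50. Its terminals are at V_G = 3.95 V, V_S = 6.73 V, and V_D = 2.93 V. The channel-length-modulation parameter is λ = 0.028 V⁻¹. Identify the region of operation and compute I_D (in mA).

V_SG = V_S − V_G = 6.73 − 3.95 = 2.78 V; V_SD = V_S − V_D = 6.73 − 2.93 = 3.8 V.
k_p = μ_pC_ox · (W/L) = 5.4 mA/V².
V_ov = V_SG − |V_th| = 2.78 − 1.41 = 1.37 V.
Since V_SD = 3.8 V ≥ V_ov = 1.37 V, the device is in saturation.
I_D = ½ k_p V_ov² (1 + λ V_SD) = 0.5 × 5.4 × 1.37² × (1 + 0.028 × 3.8) = 5.61 mA.

Saturation; I_D = 5.61 mA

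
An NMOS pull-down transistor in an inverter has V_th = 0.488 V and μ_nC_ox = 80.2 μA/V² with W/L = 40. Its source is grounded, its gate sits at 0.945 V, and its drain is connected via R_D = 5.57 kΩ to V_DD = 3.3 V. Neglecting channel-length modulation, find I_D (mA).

V_GS = V_G = 0.945 V, so V_ov = 0.945 − 0.488 = 0.457 V.
k_n = μ_nC_ox · (W/L) = 3.208 mA/V².
Assume saturation: I_D = ½ k_n V_ov² = 0.5 × 3.208 × 0.457² = 0.335 mA, giving V_DS = V_DD − I_D R_D = 3.3 − 0.335 × 5.57 = 1.43 V.
V_DS = 1.43 V ≥ V_ov = 0.457 V, confirming saturation.

I_D = 0.335 mA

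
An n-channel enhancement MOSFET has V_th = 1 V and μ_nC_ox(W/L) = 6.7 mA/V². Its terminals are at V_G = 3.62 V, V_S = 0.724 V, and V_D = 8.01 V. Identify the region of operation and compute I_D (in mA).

V_GS = V_G − V_S = 3.62 − 0.724 = 2.9 V; V_DS = V_D − V_S = 8.01 − 0.724 = 7.29 V.
V_ov = V_GS − V_th = 2.9 − 1 = 1.9 V.
Since V_DS = 7.29 V ≥ V_ov = 1.9 V, the device is in saturation.
I_D = ½ k_n V_ov² = 0.5 × 6.7 × 1.9² = 12 mA.

Saturation; I_D = 12.0 mA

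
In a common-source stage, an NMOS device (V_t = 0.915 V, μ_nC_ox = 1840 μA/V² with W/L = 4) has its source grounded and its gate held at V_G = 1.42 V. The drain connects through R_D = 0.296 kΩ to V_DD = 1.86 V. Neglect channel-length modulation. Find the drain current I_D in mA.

V_GS = V_G = 1.42 V, so V_ov = 1.42 − 0.915 = 0.505 V.
k_n = μ_nC_ox · (W/L) = 7.36 mA/V².
Assume saturation: I_D = ½ k_n V_ov² = 0.5 × 7.36 × 0.505² = 0.938 mA, giving V_DS = V_DD − I_D R_D = 1.86 − 0.938 × 0.296 = 1.58 V.
V_DS = 1.58 V ≥ V_ov = 0.505 V, confirming saturation.

I_D = 0.938 mA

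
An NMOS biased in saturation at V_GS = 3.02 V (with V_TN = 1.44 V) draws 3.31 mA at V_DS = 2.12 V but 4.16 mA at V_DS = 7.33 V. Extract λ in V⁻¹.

λ = 0.0550 V⁻¹

With V_GS fixed, I_D ∝ (1 + λ V_DS) in saturation, so I_D2/I_D1 = (1 + λ V_DS2)/(1 + λ V_DS1).
4.16/3.31 = 1.257 = (1 + 7.33 λ)/(1 + 2.12 λ).
Solving: λ (I_D1 V_DS2 − I_D2 V_DS1) = I_D2 − I_D1, so λ = (4.16 − 3.31) / (3.31 × 7.33 − 4.16 × 2.12) = 0.85 / 15.4 = 0.055 V⁻¹.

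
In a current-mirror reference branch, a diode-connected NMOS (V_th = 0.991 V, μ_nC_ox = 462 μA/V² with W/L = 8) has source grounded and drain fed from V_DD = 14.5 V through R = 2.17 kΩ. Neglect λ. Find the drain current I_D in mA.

I_D = 5.44 mA

With gate tied to drain, V_GS = V_DS ≥ V_GS − V_th, so the device is in saturation.
k_n = μ_nC_ox · (W/L) = 3.696 mA/V².
KCL at the drain: ½ k_n (V_GS − V_th)² = (V_DD − V_GS)/R.
Let x = V_GS − 0.991. Then 4.01 x² + x − 13.51 = 0, giving x = 1.71 V (positive root), so V_GS = 2.71 V.
I_D = (V_DD − V_GS)/R = (14.5 − 2.71) / 2.17 = 5.44 mA.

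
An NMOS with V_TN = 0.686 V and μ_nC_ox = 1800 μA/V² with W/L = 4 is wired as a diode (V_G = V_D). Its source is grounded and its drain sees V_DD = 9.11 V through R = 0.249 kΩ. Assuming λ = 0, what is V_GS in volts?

With gate tied to drain, V_GS = V_DS ≥ V_GS − V_TN, so the device is in saturation.
k_n = μ_nC_ox · (W/L) = 7.2 mA/V².
KCL at the drain: ½ k_n (V_GS − V_TN)² = (V_DD − V_GS)/R.
Let x = V_GS − 0.686. Then 0.896 x² + x − 8.424 = 0, giving x = 2.56 V (positive root), so V_GS = 3.24 V.
I_D = (V_DD − V_GS)/R = (9.11 − 3.24) / 0.249 = 23.6 mA.

V_GS = 3.24 V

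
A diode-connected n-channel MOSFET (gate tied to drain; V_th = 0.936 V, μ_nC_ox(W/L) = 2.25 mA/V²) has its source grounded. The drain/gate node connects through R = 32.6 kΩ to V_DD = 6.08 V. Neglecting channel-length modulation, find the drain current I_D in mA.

With gate tied to drain, V_GS = V_DS ≥ V_GS − V_th, so the device is in saturation.
KCL at the drain: ½ k_n (V_GS − V_th)² = (V_DD − V_GS)/R.
Let x = V_GS − 0.936. Then 36.7 x² + x − 5.144 = 0, giving x = 0.361 V (positive root), so V_GS = 1.3 V.
I_D = (V_DD − V_GS)/R = (6.08 − 1.3) / 32.6 = 0.147 mA.

I_D = 0.147 mA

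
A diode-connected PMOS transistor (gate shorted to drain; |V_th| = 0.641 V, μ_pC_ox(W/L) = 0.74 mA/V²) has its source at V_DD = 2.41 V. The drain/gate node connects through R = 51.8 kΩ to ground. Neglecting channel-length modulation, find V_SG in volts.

V_SG = 0.920 V

With gate tied to drain, V_SG = V_SD ≥ V_SG − |V_th|, so the device is in saturation.
KCL at the drain: ½ k_p (V_SG − |V_th|)² = (V_DD − V_SG)/R.
Let x = V_SG − 0.641. Then 19.2 x² + x − 1.769 = 0, giving x = 0.279 V (positive root), so V_SG = 0.92 V.
I_D = (V_DD − V_SG)/R = (2.41 − 0.92) / 51.8 = 0.0288 mA.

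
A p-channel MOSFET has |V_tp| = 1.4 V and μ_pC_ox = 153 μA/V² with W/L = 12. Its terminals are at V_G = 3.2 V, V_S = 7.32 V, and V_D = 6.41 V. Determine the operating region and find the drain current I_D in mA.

Triode; I_D = 3.78 mA

V_SG = V_S − V_G = 7.32 − 3.2 = 4.12 V; V_SD = V_S − V_D = 7.32 − 6.41 = 0.91 V.
k_p = μ_pC_ox · (W/L) = 1.836 mA/V².
V_ov = V_SG − |V_tp| = 4.12 − 1.4 = 2.72 V.
Since V_SD = 0.91 V < V_ov = 2.72 V, the device is in the triode region.
I_D = k_p [V_ov · V_SD − ½ V_SD²] = 1.836 × [2.72 × 0.91 − 0.5 × 0.91²] = 3.78 mA.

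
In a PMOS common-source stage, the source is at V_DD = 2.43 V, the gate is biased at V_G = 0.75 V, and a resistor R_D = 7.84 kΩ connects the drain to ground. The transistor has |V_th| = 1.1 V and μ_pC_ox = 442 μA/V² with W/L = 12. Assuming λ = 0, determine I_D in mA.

V_SG = V_DD − V_G = 2.43 − 0.75 = 1.68 V, so V_ov = 1.68 − 1.1 = 0.58 V.
k_p = μ_pC_ox · (W/L) = 5.304 mA/V².
Assume saturation: I_D = ½ k_p V_ov² = 0.5 × 5.304 × 0.58² = 0.892 mA, giving V_SD = V_DD − I_D R_D = 2.43 − 0.892 × 7.84 = -4.56 V.
But -4.56 V < V_ov = 0.58 V, so the device is actually in triode.
In triode I_D = k_p[V_ov V_SD − ½ V_SD²] and I_D = (V_DD − V_SD)/R_D. Equating: 20.8 V_SD² − 25.12 V_SD + 2.43 = 0, giving V_SD = 0.106 V (the root below V_ov).
I_D = (2.43 − 0.106) / 7.84 = 0.296 mA.

I_D = 0.296 mA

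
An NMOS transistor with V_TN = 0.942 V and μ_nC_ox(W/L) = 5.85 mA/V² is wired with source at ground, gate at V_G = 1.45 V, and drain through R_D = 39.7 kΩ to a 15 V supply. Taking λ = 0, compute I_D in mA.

V_GS = V_G = 1.45 V, so V_ov = 1.45 − 0.942 = 0.508 V.
Assume saturation: I_D = ½ k_n V_ov² = 0.5 × 5.85 × 0.508² = 0.755 mA, giving V_DS = V_DD − I_D R_D = 15 − 0.755 × 39.7 = -15 V.
But -15 V < V_ov = 0.508 V, so the device is actually in triode.
In triode I_D = k_n[V_ov V_DS − ½ V_DS²] and I_D = (V_DD − V_DS)/R_D. Equating: 116 V_DS² − 119 V_DS + 15 = 0, giving V_DS = 0.147 V (the root below V_ov).
I_D = (15 − 0.147) / 39.7 = 0.374 mA.

I_D = 0.374 mA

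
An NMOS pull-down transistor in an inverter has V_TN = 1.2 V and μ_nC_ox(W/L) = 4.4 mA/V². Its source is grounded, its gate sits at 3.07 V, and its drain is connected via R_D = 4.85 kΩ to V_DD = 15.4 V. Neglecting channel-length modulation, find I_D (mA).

V_GS = V_G = 3.07 V, so V_ov = 3.07 − 1.2 = 1.87 V.
Assume saturation: I_D = ½ k_n V_ov² = 0.5 × 4.4 × 1.87² = 7.69 mA, giving V_DS = V_DD − I_D R_D = 15.4 − 7.69 × 4.85 = -21.9 V.
But -21.9 V < V_ov = 1.87 V, so the device is actually in triode.
In triode I_D = k_n[V_ov V_DS − ½ V_DS²] and I_D = (V_DD − V_DS)/R_D. Equating: 10.7 V_DS² − 40.91 V_DS + 15.4 = 0, giving V_DS = 0.423 V (the root below V_ov).
I_D = (15.4 − 0.423) / 4.85 = 3.09 mA.

I_D = 3.09 mA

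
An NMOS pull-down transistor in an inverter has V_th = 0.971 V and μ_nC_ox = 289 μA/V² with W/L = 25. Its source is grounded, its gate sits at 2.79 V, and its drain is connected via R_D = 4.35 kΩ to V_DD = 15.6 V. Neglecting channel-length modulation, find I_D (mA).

V_GS = V_G = 2.79 V, so V_ov = 2.79 − 0.971 = 1.82 V.
k_n = μ_nC_ox · (W/L) = 7.225 mA/V².
Assume saturation: I_D = ½ k_n V_ov² = 0.5 × 7.225 × 1.82² = 12 mA, giving V_DS = V_DD − I_D R_D = 15.6 − 12 × 4.35 = -36.4 V.
But -36.4 V < V_ov = 1.82 V, so the device is actually in triode.
In triode I_D = k_n[V_ov V_DS − ½ V_DS²] and I_D = (V_DD − V_DS)/R_D. Equating: 15.7 V_DS² − 58.17 V_DS + 15.6 = 0, giving V_DS = 0.291 V (the root below V_ov).
I_D = (15.6 − 0.291) / 4.35 = 3.52 mA.

I_D = 3.52 mA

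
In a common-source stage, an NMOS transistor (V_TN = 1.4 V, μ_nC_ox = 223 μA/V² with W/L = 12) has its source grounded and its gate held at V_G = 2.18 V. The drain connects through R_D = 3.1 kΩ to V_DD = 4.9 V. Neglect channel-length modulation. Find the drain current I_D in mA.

I_D = 0.814 mA

V_GS = V_G = 2.18 V, so V_ov = 2.18 − 1.4 = 0.78 V.
k_n = μ_nC_ox · (W/L) = 2.676 mA/V².
Assume saturation: I_D = ½ k_n V_ov² = 0.5 × 2.676 × 0.78² = 0.814 mA, giving V_DS = V_DD − I_D R_D = 4.9 − 0.814 × 3.1 = 2.38 V.
V_DS = 2.38 V ≥ V_ov = 0.78 V, confirming saturation.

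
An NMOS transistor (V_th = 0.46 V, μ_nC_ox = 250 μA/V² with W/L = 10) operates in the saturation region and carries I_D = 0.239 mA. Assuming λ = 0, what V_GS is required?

V_GS = 0.897 V

k_n = μ_nC_ox · (W/L) = 2.5 mA/V².
In saturation I_D = ½ k_n (V_GS − V_th)², so V_GS − V_th = √(2 I_D / k_n) = √(2 × 0.239 / 2.5) = 0.437 V.
V_GS = 0.46 + 0.437 = 0.897 V.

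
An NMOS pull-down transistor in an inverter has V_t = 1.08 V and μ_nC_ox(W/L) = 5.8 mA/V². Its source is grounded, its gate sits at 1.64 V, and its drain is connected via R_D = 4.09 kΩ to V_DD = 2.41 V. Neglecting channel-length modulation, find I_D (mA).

V_GS = V_G = 1.64 V, so V_ov = 1.64 − 1.08 = 0.56 V.
Assume saturation: I_D = ½ k_n V_ov² = 0.5 × 5.8 × 0.56² = 0.909 mA, giving V_DS = V_DD − I_D R_D = 2.41 − 0.909 × 4.09 = -1.31 V.
But -1.31 V < V_ov = 0.56 V, so the device is actually in triode.
In triode I_D = k_n[V_ov V_DS − ½ V_DS²] and I_D = (V_DD − V_DS)/R_D. Equating: 11.9 V_DS² − 14.28 V_DS + 2.41 = 0, giving V_DS = 0.203 V (the root below V_ov).
I_D = (2.41 − 0.203) / 4.09 = 0.54 mA.

I_D = 0.540 mA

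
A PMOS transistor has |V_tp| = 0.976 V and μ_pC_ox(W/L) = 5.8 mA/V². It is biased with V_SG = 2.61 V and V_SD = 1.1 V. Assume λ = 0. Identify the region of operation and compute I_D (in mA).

Triode; I_D = 6.92 mA

V_ov = V_SG − |V_tp| = 2.61 − 0.976 = 1.63 V.
Since V_SD = 1.1 V < V_ov = 1.63 V, the device is in the triode region.
I_D = k_p [V_ov · V_SD − ½ V_SD²] = 5.8 × [1.63 × 1.1 − 0.5 × 1.1²] = 6.92 mA.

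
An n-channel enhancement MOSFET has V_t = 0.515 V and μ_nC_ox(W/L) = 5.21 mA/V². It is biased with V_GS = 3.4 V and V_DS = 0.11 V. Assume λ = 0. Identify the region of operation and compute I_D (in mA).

V_ov = V_GS − V_t = 3.4 − 0.515 = 2.88 V.
Since V_DS = 0.11 V < V_ov = 2.88 V, the device is in the triode region.
I_D = k_n [V_ov · V_DS − ½ V_DS²] = 5.21 × [2.88 × 0.11 − 0.5 × 0.11²] = 1.62 mA.

Triode; I_D = 1.62 mA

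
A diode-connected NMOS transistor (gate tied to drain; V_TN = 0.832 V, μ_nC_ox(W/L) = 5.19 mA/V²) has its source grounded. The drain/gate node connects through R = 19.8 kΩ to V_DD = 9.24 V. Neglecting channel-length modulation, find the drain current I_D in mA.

I_D = 0.405 mA

With gate tied to drain, V_GS = V_DS ≥ V_GS − V_TN, so the device is in saturation.
KCL at the drain: ½ k_n (V_GS − V_TN)² = (V_DD − V_GS)/R.
Let x = V_GS − 0.832. Then 51.4 x² + x − 8.408 = 0, giving x = 0.395 V (positive root), so V_GS = 1.23 V.
I_D = (V_DD − V_GS)/R = (9.24 − 1.23) / 19.8 = 0.405 mA.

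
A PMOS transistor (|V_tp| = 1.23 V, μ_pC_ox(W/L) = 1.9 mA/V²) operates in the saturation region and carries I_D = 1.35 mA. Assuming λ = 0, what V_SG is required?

V_SG = 2.42 V

In saturation I_D = ½ k_p (V_SG − |V_tp|)², so V_SG − |V_tp| = √(2 I_D / k_p) = √(2 × 1.35 / 1.9) = 1.19 V.
V_SG = 1.23 + 1.19 = 2.42 V.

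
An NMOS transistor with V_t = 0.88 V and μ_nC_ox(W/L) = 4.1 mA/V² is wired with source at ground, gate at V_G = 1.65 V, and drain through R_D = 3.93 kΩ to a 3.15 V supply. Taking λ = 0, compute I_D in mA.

I_D = 0.729 mA

V_GS = V_G = 1.65 V, so V_ov = 1.65 − 0.88 = 0.77 V.
Assume saturation: I_D = ½ k_n V_ov² = 0.5 × 4.1 × 0.77² = 1.22 mA, giving V_DS = V_DD − I_D R_D = 3.15 − 1.22 × 3.93 = -1.63 V.
But -1.63 V < V_ov = 0.77 V, so the device is actually in triode.
In triode I_D = k_n[V_ov V_DS − ½ V_DS²] and I_D = (V_DD − V_DS)/R_D. Equating: 8.06 V_DS² − 13.41 V_DS + 3.15 = 0, giving V_DS = 0.283 V (the root below V_ov).
I_D = (3.15 − 0.283) / 3.93 = 0.729 mA.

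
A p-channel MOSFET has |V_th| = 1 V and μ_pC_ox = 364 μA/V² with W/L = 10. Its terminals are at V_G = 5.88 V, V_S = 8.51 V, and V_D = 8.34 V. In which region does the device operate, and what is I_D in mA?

V_SG = V_S − V_G = 8.51 − 5.88 = 2.63 V; V_SD = V_S − V_D = 8.51 − 8.34 = 0.17 V.
k_p = μ_pC_ox · (W/L) = 3.64 mA/V².
V_ov = V_SG − |V_th| = 2.63 − 1 = 1.63 V.
Since V_SD = 0.17 V < V_ov = 1.63 V, the device is in the triode region.
I_D = k_p [V_ov · V_SD − ½ V_SD²] = 3.64 × [1.63 × 0.17 − 0.5 × 0.17²] = 0.956 mA.

Triode; I_D = 0.956 mA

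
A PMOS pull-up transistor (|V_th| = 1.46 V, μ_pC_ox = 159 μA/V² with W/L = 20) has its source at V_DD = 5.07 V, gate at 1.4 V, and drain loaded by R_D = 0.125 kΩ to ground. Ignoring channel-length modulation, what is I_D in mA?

I_D = 7.77 mA

V_SG = V_DD − V_G = 5.07 − 1.4 = 3.67 V, so V_ov = 3.67 − 1.46 = 2.21 V.
k_p = μ_pC_ox · (W/L) = 3.18 mA/V².
Assume saturation: I_D = ½ k_p V_ov² = 0.5 × 3.18 × 2.21² = 7.77 mA, giving V_SD = V_DD − I_D R_D = 5.07 − 7.77 × 0.125 = 4.1 V.
V_SD = 4.1 V ≥ V_ov = 2.21 V, confirming saturation.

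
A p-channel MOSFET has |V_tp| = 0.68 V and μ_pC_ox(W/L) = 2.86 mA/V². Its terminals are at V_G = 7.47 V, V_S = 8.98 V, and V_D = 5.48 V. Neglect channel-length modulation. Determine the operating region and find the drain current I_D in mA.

V_SG = V_S − V_G = 8.98 − 7.47 = 1.51 V; V_SD = V_S − V_D = 8.98 − 5.48 = 3.5 V.
V_ov = V_SG − |V_tp| = 1.51 − 0.68 = 0.83 V.
Since V_SD = 3.5 V ≥ V_ov = 0.83 V, the device is in saturation.
I_D = ½ k_p V_ov² = 0.5 × 2.86 × 0.83² = 0.985 mA.

Saturation; I_D = 0.985 mA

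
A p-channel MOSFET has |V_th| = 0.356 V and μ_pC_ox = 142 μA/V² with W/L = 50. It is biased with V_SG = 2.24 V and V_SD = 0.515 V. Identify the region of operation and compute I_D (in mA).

Triode; I_D = 5.95 mA

k_p = μ_pC_ox · (W/L) = 7.1 mA/V².
V_ov = V_SG − |V_th| = 2.24 − 0.356 = 1.88 V.
Since V_SD = 0.515 V < V_ov = 1.88 V, the device is in the triode region.
I_D = k_p [V_ov · V_SD − ½ V_SD²] = 7.1 × [1.88 × 0.515 − 0.5 × 0.515²] = 5.95 mA.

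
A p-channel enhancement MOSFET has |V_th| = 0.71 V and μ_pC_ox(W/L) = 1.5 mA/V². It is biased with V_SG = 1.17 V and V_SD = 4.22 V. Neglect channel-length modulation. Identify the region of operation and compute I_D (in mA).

Saturation; I_D = 0.159 mA

V_ov = V_SG − |V_th| = 1.17 − 0.71 = 0.46 V.
Since V_SD = 4.22 V ≥ V_ov = 0.46 V, the device is in saturation.
I_D = ½ k_p V_ov² = 0.5 × 1.5 × 0.46² = 0.159 mA.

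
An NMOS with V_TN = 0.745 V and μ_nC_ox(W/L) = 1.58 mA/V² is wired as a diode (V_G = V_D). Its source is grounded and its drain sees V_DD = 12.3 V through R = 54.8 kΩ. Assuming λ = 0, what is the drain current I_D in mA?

I_D = 0.202 mA

With gate tied to drain, V_GS = V_DS ≥ V_GS − V_TN, so the device is in saturation.
KCL at the drain: ½ k_n (V_GS − V_TN)² = (V_DD − V_GS)/R.
Let x = V_GS − 0.745. Then 43.3 x² + x − 11.56 = 0, giving x = 0.505 V (positive root), so V_GS = 1.25 V.
I_D = (V_DD − V_GS)/R = (12.3 − 1.25) / 54.8 = 0.202 mA.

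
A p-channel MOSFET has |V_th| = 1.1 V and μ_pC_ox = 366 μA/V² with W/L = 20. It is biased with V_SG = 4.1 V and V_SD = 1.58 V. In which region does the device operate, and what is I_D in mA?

k_p = μ_pC_ox · (W/L) = 7.32 mA/V².
V_ov = V_SG − |V_th| = 4.1 − 1.1 = 3 V.
Since V_SD = 1.58 V < V_ov = 3 V, the device is in the triode region.
I_D = k_p [V_ov · V_SD − ½ V_SD²] = 7.32 × [3 × 1.58 − 0.5 × 1.58²] = 25.6 mA.

Triode; I_D = 25.6 mA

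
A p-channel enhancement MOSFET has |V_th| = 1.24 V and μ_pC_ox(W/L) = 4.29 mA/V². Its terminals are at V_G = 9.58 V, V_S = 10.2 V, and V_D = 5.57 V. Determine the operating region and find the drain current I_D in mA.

Cutoff; I_D = 0 mA

V_SG = V_S − V_G = 10.2 − 9.58 = 0.62 V; V_SD = V_S − V_D = 10.2 − 5.57 = 4.63 V.
V_SG = 0.62 V < |V_th| = 1.24 V, so the transistor is in cutoff.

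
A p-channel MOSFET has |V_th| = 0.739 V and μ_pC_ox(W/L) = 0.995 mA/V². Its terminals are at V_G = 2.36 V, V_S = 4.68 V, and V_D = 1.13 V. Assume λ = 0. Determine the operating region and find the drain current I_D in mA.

Saturation; I_D = 1.24 mA

V_SG = V_S − V_G = 4.68 − 2.36 = 2.32 V; V_SD = V_S − V_D = 4.68 − 1.13 = 3.55 V.
V_ov = V_SG − |V_th| = 2.32 − 0.739 = 1.58 V.
Since V_SD = 3.55 V ≥ V_ov = 1.58 V, the device is in saturation.
I_D = ½ k_p V_ov² = 0.5 × 0.995 × 1.58² = 1.24 mA.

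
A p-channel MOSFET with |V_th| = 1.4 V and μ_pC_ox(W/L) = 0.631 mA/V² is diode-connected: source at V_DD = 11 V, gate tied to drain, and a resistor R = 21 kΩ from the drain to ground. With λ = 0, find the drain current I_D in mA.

I_D = 0.403 mA

With gate tied to drain, V_SG = V_SD ≥ V_SG − |V_th|, so the device is in saturation.
KCL at the drain: ½ k_p (V_SG − |V_th|)² = (V_DD − V_SG)/R.
Let x = V_SG − 1.4. Then 6.63 x² + x − 9.6 = 0, giving x = 1.13 V (positive root), so V_SG = 2.53 V.
I_D = (V_DD − V_SG)/R = (11 − 2.53) / 21 = 0.403 mA.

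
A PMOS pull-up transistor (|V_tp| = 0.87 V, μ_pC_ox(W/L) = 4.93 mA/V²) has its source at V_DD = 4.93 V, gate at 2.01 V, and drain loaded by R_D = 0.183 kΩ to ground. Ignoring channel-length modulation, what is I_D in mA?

V_SG = V_DD − V_G = 4.93 − 2.01 = 2.92 V, so V_ov = 2.92 − 0.87 = 2.05 V.
Assume saturation: I_D = ½ k_p V_ov² = 0.5 × 4.93 × 2.05² = 10.4 mA, giving V_SD = V_DD − I_D R_D = 4.93 − 10.4 × 0.183 = 3.03 V.
V_SD = 3.03 V ≥ V_ov = 2.05 V, confirming saturation.

I_D = 10.4 mA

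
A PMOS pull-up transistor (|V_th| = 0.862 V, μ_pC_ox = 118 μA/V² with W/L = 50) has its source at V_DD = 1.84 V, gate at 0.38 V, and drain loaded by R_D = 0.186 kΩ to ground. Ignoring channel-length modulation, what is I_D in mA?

I_D = 1.05 mA

V_SG = V_DD − V_G = 1.84 − 0.38 = 1.46 V, so V_ov = 1.46 − 0.862 = 0.598 V.
k_p = μ_pC_ox · (W/L) = 5.9 mA/V².
Assume saturation: I_D = ½ k_p V_ov² = 0.5 × 5.9 × 0.598² = 1.05 mA, giving V_SD = V_DD − I_D R_D = 1.84 − 1.05 × 0.186 = 1.64 V.
V_SD = 1.64 V ≥ V_ov = 0.598 V, confirming saturation.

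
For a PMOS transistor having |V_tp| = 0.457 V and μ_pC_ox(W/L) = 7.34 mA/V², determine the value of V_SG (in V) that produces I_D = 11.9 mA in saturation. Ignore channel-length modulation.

V_SG = 2.26 V

In saturation I_D = ½ k_p (V_SG − |V_tp|)², so V_SG − |V_tp| = √(2 I_D / k_p) = √(2 × 11.9 / 7.34) = 1.8 V.
V_SG = 0.457 + 1.8 = 2.26 V.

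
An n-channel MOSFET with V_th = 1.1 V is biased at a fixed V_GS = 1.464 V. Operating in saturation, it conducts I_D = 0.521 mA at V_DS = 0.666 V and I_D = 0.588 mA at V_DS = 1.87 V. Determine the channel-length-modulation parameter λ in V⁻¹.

With V_GS fixed, I_D ∝ (1 + λ V_DS) in saturation, so I_D2/I_D1 = (1 + λ V_DS2)/(1 + λ V_DS1).
0.588/0.521 = 1.129 = (1 + 1.87 λ)/(1 + 0.666 λ).
Solving: λ (I_D1 V_DS2 − I_D2 V_DS1) = I_D2 − I_D1, so λ = (0.588 − 0.521) / (0.521 × 1.87 − 0.588 × 0.666) = 0.067 / 0.583 = 0.115 V⁻¹.

λ = 0.115 V⁻¹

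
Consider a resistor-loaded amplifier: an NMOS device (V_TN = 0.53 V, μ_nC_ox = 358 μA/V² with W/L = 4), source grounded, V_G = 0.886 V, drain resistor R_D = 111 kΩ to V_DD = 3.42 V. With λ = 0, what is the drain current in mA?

I_D = 0.0302 mA

V_GS = V_G = 0.886 V, so V_ov = 0.886 − 0.53 = 0.356 V.
k_n = μ_nC_ox · (W/L) = 1.432 mA/V².
Assume saturation: I_D = ½ k_n V_ov² = 0.5 × 1.432 × 0.356² = 0.0907 mA, giving V_DS = V_DD − I_D R_D = 3.42 − 0.0907 × 111 = -6.65 V.
But -6.65 V < V_ov = 0.356 V, so the device is actually in triode.
In triode I_D = k_n[V_ov V_DS − ½ V_DS²] and I_D = (V_DD − V_DS)/R_D. Equating: 79.5 V_DS² − 57.59 V_DS + 3.42 = 0, giving V_DS = 0.0653 V (the root below V_ov).
I_D = (3.42 − 0.0653) / 111 = 0.0302 mA.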